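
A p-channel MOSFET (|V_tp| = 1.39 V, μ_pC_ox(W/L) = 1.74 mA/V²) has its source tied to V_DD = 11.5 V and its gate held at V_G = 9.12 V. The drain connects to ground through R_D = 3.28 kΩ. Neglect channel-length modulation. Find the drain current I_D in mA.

V_SG = V_DD − V_G = 11.5 − 9.12 = 2.38 V, so V_ov = 2.38 − 1.39 = 0.99 V.
Assume saturation: I_D = ½ k_p V_ov² = 0.5 × 1.74 × 0.99² = 0.853 mA, giving V_SD = V_DD − I_D R_D = 11.5 − 0.853 × 3.28 = 8.7 V.
V_SD = 8.7 V ≥ V_ov = 0.99 V, confirming saturation.

I_D = 0.853 mA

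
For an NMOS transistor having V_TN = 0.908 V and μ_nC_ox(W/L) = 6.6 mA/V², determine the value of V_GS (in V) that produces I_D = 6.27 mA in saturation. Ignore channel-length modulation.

In saturation I_D = ½ k_n (V_GS − V_TN)², so V_GS − V_TN = √(2 I_D / k_n) = √(2 × 6.27 / 6.6) = 1.38 V.
V_GS = 0.908 + 1.38 = 2.29 V.

V_GS = 2.29 V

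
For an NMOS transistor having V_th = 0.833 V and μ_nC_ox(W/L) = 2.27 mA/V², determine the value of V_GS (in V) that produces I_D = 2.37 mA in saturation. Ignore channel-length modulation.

V_GS = 2.28 V

In saturation I_D = ½ k_n (V_GS − V_th)², so V_GS − V_th = √(2 I_D / k_n) = √(2 × 2.37 / 2.27) = 1.45 V.
V_GS = 0.833 + 1.45 = 2.28 V.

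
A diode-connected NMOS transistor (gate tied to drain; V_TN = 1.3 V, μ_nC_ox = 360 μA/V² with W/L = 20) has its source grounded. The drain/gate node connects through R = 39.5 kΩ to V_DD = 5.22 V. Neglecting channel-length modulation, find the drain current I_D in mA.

With gate tied to drain, V_GS = V_DS ≥ V_GS − V_TN, so the device is in saturation.
k_n = μ_nC_ox · (W/L) = 7.2 mA/V².
KCL at the drain: ½ k_n (V_GS − V_TN)² = (V_DD − V_GS)/R.
Let x = V_GS − 1.3. Then 142 x² + x − 3.92 = 0, giving x = 0.163 V (positive root), so V_GS = 1.46 V.
I_D = (V_DD − V_GS)/R = (5.22 − 1.46) / 39.5 = 0.0951 mA.

I_D = 0.0951 mA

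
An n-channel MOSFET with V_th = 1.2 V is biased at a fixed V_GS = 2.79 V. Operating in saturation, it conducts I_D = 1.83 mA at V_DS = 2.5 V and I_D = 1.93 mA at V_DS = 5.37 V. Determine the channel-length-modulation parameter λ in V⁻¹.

With V_GS fixed, I_D ∝ (1 + λ V_DS) in saturation, so I_D2/I_D1 = (1 + λ V_DS2)/(1 + λ V_DS1).
1.93/1.83 = 1.055 = (1 + 5.37 λ)/(1 + 2.5 λ).
Solving: λ (I_D1 V_DS2 − I_D2 V_DS1) = I_D2 − I_D1, so λ = (1.93 − 1.83) / (1.83 × 5.37 − 1.93 × 2.5) = 0.1 / 5 = 0.02 V⁻¹.

λ = 0.0200 V⁻¹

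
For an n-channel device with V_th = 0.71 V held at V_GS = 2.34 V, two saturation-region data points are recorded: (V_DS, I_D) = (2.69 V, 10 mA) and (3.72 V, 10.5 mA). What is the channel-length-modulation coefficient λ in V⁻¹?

With V_GS fixed, I_D ∝ (1 + λ V_DS) in saturation, so I_D2/I_D1 = (1 + λ V_DS2)/(1 + λ V_DS1).
10.5/10 = 1.05 = (1 + 3.72 λ)/(1 + 2.69 λ).
Solving: λ (I_D1 V_DS2 − I_D2 V_DS1) = I_D2 − I_D1, so λ = (10.5 − 10) / (10 × 3.72 − 10.5 × 2.69) = 0.5 / 8.96 = 0.0558 V⁻¹.

λ = 0.0558 V⁻¹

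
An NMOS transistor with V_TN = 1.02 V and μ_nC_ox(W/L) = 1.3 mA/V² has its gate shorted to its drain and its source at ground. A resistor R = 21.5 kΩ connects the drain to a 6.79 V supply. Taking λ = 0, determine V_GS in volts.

V_GS = 1.63 V

With gate tied to drain, V_GS = V_DS ≥ V_GS − V_TN, so the device is in saturation.
KCL at the drain: ½ k_n (V_GS − V_TN)² = (V_DD − V_GS)/R.
Let x = V_GS − 1.02. Then 14 x² + x − 5.77 = 0, giving x = 0.608 V (positive root), so V_GS = 1.63 V.
I_D = (V_DD − V_GS)/R = (6.79 − 1.63) / 21.5 = 0.24 mA.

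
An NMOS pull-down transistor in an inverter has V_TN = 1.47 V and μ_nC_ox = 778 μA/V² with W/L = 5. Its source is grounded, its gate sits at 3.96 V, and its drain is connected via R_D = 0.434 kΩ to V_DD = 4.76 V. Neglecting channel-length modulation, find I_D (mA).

I_D = 8.39 mA

V_GS = V_G = 3.96 V, so V_ov = 3.96 − 1.47 = 2.49 V.
k_n = μ_nC_ox · (W/L) = 3.89 mA/V².
Assume saturation: I_D = ½ k_n V_ov² = 0.5 × 3.89 × 2.49² = 12.1 mA, giving V_DS = V_DD − I_D R_D = 4.76 − 12.1 × 0.434 = -0.474 V.
But -0.474 V < V_ov = 2.49 V, so the device is actually in triode.
In triode I_D = k_n[V_ov V_DS − ½ V_DS²] and I_D = (V_DD − V_DS)/R_D. Equating: 0.844 V_DS² − 5.204 V_DS + 4.76 = 0, giving V_DS = 1.12 V (the root below V_ov).
I_D = (4.76 − 1.12) / 0.434 = 8.39 mA.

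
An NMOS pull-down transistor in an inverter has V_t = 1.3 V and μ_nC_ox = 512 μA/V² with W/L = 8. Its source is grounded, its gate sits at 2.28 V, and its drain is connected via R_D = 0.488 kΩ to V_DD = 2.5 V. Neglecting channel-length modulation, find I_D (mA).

I_D = 1.97 mA

V_GS = V_G = 2.28 V, so V_ov = 2.28 − 1.3 = 0.98 V.
k_n = μ_nC_ox · (W/L) = 4.096 mA/V².
Assume saturation: I_D = ½ k_n V_ov² = 0.5 × 4.096 × 0.98² = 1.97 mA, giving V_DS = V_DD − I_D R_D = 2.5 − 1.97 × 0.488 = 1.54 V.
V_DS = 1.54 V ≥ V_ov = 0.98 V, confirming saturation.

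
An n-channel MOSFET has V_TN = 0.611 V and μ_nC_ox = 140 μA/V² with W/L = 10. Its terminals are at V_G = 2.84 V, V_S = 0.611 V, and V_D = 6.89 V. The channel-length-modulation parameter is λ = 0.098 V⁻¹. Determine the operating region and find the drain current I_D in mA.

V_GS = V_G − V_S = 2.84 − 0.611 = 2.23 V; V_DS = V_D − V_S = 6.89 − 0.611 = 6.28 V.
k_n = μ_nC_ox · (W/L) = 1.4 mA/V².
V_ov = V_GS − V_TN = 2.23 − 0.611 = 1.62 V.
Since V_DS = 6.28 V ≥ V_ov = 1.62 V, the device is in saturation.
I_D = ½ k_n V_ov² (1 + λ V_DS) = 0.5 × 1.4 × 1.62² × (1 + 0.098 × 6.28) = 2.96 mA.

Saturation; I_D = 2.96 mA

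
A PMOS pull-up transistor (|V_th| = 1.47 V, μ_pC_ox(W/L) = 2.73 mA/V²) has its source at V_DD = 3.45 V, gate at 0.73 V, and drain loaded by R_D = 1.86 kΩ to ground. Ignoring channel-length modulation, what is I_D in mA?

I_D = 1.54 mA

V_SG = V_DD − V_G = 3.45 − 0.73 = 2.72 V, so V_ov = 2.72 − 1.47 = 1.25 V.
Assume saturation: I_D = ½ k_p V_ov² = 0.5 × 2.73 × 1.25² = 2.13 mA, giving V_SD = V_DD − I_D R_D = 3.45 − 2.13 × 1.86 = -0.517 V.
But -0.517 V < V_ov = 1.25 V, so the device is actually in triode.
In triode I_D = k_p[V_ov V_SD − ½ V_SD²] and I_D = (V_DD − V_SD)/R_D. Equating: 2.54 V_SD² − 7.347 V_SD + 3.45 = 0, giving V_SD = 0.59 V (the root below V_ov).
I_D = (3.45 − 0.59) / 1.86 = 1.54 mA.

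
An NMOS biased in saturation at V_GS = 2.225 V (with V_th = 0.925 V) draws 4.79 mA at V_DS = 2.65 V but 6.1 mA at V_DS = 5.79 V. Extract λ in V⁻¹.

With V_GS fixed, I_D ∝ (1 + λ V_DS) in saturation, so I_D2/I_D1 = (1 + λ V_DS2)/(1 + λ V_DS1).
6.1/4.79 = 1.273 = (1 + 5.79 λ)/(1 + 2.65 λ).
Solving: λ (I_D1 V_DS2 − I_D2 V_DS1) = I_D2 − I_D1, so λ = (6.1 − 4.79) / (4.79 × 5.79 − 6.1 × 2.65) = 1.31 / 11.6 = 0.113 V⁻¹.

λ = 0.113 V⁻¹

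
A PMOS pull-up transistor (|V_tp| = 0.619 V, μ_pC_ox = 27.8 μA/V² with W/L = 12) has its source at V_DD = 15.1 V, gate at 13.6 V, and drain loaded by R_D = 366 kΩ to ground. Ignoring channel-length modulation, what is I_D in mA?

I_D = 0.0408 mA

V_SG = V_DD − V_G = 15.1 − 13.6 = 1.5 V, so V_ov = 1.5 − 0.619 = 0.881 V.
k_p = μ_pC_ox · (W/L) = 0.3336 mA/V².
Assume saturation: I_D = ½ k_p V_ov² = 0.5 × 0.3336 × 0.881² = 0.129 mA, giving V_SD = V_DD − I_D R_D = 15.1 − 0.129 × 366 = -32.3 V.
But -32.3 V < V_ov = 0.881 V, so the device is actually in triode.
In triode I_D = k_p[V_ov V_SD − ½ V_SD²] and I_D = (V_DD − V_SD)/R_D. Equating: 61 V_SD² − 108.6 V_SD + 15.1 = 0, giving V_SD = 0.152 V (the root below V_ov).
I_D = (15.1 − 0.152) / 366 = 0.0408 mA.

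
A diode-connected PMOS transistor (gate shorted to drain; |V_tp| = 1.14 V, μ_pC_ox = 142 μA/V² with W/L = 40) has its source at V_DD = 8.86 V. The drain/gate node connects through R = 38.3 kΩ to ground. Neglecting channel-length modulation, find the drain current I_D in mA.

With gate tied to drain, V_SG = V_SD ≥ V_SG − |V_tp|, so the device is in saturation.
k_p = μ_pC_ox · (W/L) = 5.68 mA/V².
KCL at the drain: ½ k_p (V_SG − |V_tp|)² = (V_DD − V_SG)/R.
Let x = V_SG − 1.14. Then 109 x² + x − 7.72 = 0, giving x = 0.262 V (positive root), so V_SG = 1.4 V.
I_D = (V_DD − V_SG)/R = (8.86 − 1.4) / 38.3 = 0.195 mA.

I_D = 0.195 mA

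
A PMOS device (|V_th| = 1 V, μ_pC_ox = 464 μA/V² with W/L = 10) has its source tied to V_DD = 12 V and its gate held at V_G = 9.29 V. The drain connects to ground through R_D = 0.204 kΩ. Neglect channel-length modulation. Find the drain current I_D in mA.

I_D = 6.78 mA

V_SG = V_DD − V_G = 12 − 9.29 = 2.71 V, so V_ov = 2.71 − 1 = 1.71 V.
k_p = μ_pC_ox · (W/L) = 4.64 mA/V².
Assume saturation: I_D = ½ k_p V_ov² = 0.5 × 4.64 × 1.71² = 6.78 mA, giving V_SD = V_DD − I_D R_D = 12 − 6.78 × 0.204 = 10.6 V.
V_SD = 10.6 V ≥ V_ov = 1.71 V, confirming saturation.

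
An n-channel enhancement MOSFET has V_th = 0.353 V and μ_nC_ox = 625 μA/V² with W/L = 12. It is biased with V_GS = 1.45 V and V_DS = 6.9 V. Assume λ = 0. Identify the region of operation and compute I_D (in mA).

k_n = μ_nC_ox · (W/L) = 7.5 mA/V².
V_ov = V_GS − V_th = 1.45 − 0.353 = 1.1 V.
Since V_DS = 6.9 V ≥ V_ov = 1.1 V, the device is in saturation.
I_D = ½ k_n V_ov² = 0.5 × 7.5 × 1.1² = 4.51 mA.

Saturation; I_D = 4.51 mA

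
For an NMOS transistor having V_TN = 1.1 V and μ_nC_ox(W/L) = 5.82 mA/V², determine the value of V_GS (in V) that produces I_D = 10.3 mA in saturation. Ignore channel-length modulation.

In saturation I_D = ½ k_n (V_GS − V_TN)², so V_GS − V_TN = √(2 I_D / k_n) = √(2 × 10.3 / 5.82) = 1.88 V.
V_GS = 1.1 + 1.88 = 2.98 V.

V_GS = 2.98 V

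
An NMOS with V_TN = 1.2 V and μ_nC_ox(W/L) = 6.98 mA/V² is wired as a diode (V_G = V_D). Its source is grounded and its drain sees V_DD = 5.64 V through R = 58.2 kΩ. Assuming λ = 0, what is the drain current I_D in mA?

With gate tied to drain, V_GS = V_DS ≥ V_GS − V_TN, so the device is in saturation.
KCL at the drain: ½ k_n (V_GS − V_TN)² = (V_DD − V_GS)/R.
Let x = V_GS − 1.2. Then 203 x² + x − 4.44 = 0, giving x = 0.145 V (positive root), so V_GS = 1.35 V.
I_D = (V_DD − V_GS)/R = (5.64 − 1.35) / 58.2 = 0.0738 mA.

I_D = 0.0738 mA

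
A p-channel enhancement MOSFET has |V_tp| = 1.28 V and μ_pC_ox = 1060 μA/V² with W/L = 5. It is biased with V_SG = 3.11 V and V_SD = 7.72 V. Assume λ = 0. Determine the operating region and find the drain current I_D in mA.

k_p = μ_pC_ox · (W/L) = 5.3 mA/V².
V_ov = V_SG − |V_tp| = 3.11 − 1.28 = 1.83 V.
Since V_SD = 7.72 V ≥ V_ov = 1.83 V, the device is in saturation.
I_D = ½ k_p V_ov² = 0.5 × 5.3 × 1.83² = 8.87 mA.

Saturation; I_D = 8.87 mA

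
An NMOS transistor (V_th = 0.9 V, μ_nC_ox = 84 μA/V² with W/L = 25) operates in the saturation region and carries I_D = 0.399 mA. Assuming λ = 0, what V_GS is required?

V_GS = 1.52 V

k_n = μ_nC_ox · (W/L) = 2.1 mA/V².
In saturation I_D = ½ k_n (V_GS − V_th)², so V_GS − V_th = √(2 I_D / k_n) = √(2 × 0.399 / 2.1) = 0.616 V.
V_GS = 0.9 + 0.616 = 1.52 V.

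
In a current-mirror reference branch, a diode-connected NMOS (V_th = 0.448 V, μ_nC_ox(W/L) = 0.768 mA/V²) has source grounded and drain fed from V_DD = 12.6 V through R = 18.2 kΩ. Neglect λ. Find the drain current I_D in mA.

I_D = 0.599 mA

With gate tied to drain, V_GS = V_DS ≥ V_GS − V_th, so the device is in saturation.
KCL at the drain: ½ k_n (V_GS − V_th)² = (V_DD − V_GS)/R.
Let x = V_GS − 0.448. Then 6.99 x² + x − 12.15 = 0, giving x = 1.25 V (positive root), so V_GS = 1.7 V.
I_D = (V_DD − V_GS)/R = (12.6 − 1.7) / 18.2 = 0.599 mA.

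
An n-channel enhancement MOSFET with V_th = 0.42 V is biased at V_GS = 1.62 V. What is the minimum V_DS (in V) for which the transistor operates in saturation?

V_DS,sat = 1.20 V

The boundary between triode and saturation is V_DS = V_GS − V_th = V_ov.
V_ov = 1.62 − 0.42 = 1.2 V.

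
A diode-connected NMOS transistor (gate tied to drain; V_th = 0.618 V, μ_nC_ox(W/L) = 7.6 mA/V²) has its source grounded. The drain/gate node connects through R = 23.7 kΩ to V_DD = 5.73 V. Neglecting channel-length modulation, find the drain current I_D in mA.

I_D = 0.206 mA

With gate tied to drain, V_GS = V_DS ≥ V_GS − V_th, so the device is in saturation.
KCL at the drain: ½ k_n (V_GS − V_th)² = (V_DD − V_GS)/R.
Let x = V_GS − 0.618. Then 90.1 x² + x − 5.112 = 0, giving x = 0.233 V (positive root), so V_GS = 0.851 V.
I_D = (V_DD − V_GS)/R = (5.73 − 0.851) / 23.7 = 0.206 mA.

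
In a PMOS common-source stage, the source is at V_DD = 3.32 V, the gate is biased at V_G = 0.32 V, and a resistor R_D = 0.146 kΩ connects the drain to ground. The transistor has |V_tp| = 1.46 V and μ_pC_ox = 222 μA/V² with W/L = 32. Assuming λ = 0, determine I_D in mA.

I_D = 8.42 mA

V_SG = V_DD − V_G = 3.32 − 0.32 = 3 V, so V_ov = 3 − 1.46 = 1.54 V.
k_p = μ_pC_ox · (W/L) = 7.104 mA/V².
Assume saturation: I_D = ½ k_p V_ov² = 0.5 × 7.104 × 1.54² = 8.42 mA, giving V_SD = V_DD − I_D R_D = 3.32 − 8.42 × 0.146 = 2.09 V.
V_SD = 2.09 V ≥ V_ov = 1.54 V, confirming saturation.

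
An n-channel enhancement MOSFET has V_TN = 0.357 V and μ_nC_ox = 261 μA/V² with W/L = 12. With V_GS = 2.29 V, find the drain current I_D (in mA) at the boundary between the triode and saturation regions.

I_D = 5.85 mA

At the boundary V_DS = V_ov = V_GS − V_TN = 2.29 − 0.357 = 1.93 V.
k_n = μ_nC_ox · (W/L) = 3.132 mA/V².
I_D = ½ k_n V_ov² = 0.5 × 3.132 × 1.93² = 5.85 mA.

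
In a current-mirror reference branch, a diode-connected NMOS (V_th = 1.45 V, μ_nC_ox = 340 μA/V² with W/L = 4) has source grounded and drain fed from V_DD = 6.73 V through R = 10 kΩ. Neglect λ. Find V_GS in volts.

V_GS = 2.26 V

With gate tied to drain, V_GS = V_DS ≥ V_GS − V_th, so the device is in saturation.
k_n = μ_nC_ox · (W/L) = 1.36 mA/V².
KCL at the drain: ½ k_n (V_GS − V_th)² = (V_DD − V_GS)/R.
Let x = V_GS − 1.45. Then 6.8 x² + x − 5.28 = 0, giving x = 0.811 V (positive root), so V_GS = 2.26 V.
I_D = (V_DD − V_GS)/R = (6.73 − 2.26) / 10 = 0.447 mA.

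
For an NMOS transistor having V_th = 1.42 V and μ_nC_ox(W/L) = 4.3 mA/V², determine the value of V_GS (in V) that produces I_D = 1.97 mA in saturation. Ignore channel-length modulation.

In saturation I_D = ½ k_n (V_GS − V_th)², so V_GS − V_th = √(2 I_D / k_n) = √(2 × 1.97 / 4.3) = 0.957 V.
V_GS = 1.42 + 0.957 = 2.38 V.

V_GS = 2.38 V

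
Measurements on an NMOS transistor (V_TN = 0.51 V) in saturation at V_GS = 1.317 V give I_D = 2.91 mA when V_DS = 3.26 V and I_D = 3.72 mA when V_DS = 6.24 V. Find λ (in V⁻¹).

With V_GS fixed, I_D ∝ (1 + λ V_DS) in saturation, so I_D2/I_D1 = (1 + λ V_DS2)/(1 + λ V_DS1).
3.72/2.91 = 1.278 = (1 + 6.24 λ)/(1 + 3.26 λ).
Solving: λ (I_D1 V_DS2 − I_D2 V_DS1) = I_D2 − I_D1, so λ = (3.72 − 2.91) / (2.91 × 6.24 − 3.72 × 3.26) = 0.81 / 6.03 = 0.134 V⁻¹.

λ = 0.134 V⁻¹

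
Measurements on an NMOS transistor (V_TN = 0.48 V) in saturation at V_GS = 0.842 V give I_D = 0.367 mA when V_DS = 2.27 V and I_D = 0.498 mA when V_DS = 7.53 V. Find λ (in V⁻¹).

With V_GS fixed, I_D ∝ (1 + λ V_DS) in saturation, so I_D2/I_D1 = (1 + λ V_DS2)/(1 + λ V_DS1).
0.498/0.367 = 1.357 = (1 + 7.53 λ)/(1 + 2.27 λ).
Solving: λ (I_D1 V_DS2 − I_D2 V_DS1) = I_D2 − I_D1, so λ = (0.498 − 0.367) / (0.367 × 7.53 − 0.498 × 2.27) = 0.131 / 1.63 = 0.0802 V⁻¹.

λ = 0.0802 V⁻¹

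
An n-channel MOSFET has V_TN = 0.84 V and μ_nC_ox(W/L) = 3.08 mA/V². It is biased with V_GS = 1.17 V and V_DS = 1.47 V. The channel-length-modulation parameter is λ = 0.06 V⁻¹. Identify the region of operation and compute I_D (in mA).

Saturation; I_D = 0.182 mA

V_ov = V_GS − V_TN = 1.17 − 0.84 = 0.33 V.
Since V_DS = 1.47 V ≥ V_ov = 0.33 V, the device is in saturation.
I_D = ½ k_n V_ov² (1 + λ V_DS) = 0.5 × 3.08 × 0.33² × (1 + 0.06 × 1.47) = 0.182 mA.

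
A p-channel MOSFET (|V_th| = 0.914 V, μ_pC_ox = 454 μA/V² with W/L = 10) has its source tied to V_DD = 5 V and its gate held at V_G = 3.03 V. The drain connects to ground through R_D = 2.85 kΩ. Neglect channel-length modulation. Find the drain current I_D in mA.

I_D = 1.61 mA

V_SG = V_DD − V_G = 5 − 3.03 = 1.97 V, so V_ov = 1.97 − 0.914 = 1.06 V.
k_p = μ_pC_ox · (W/L) = 4.54 mA/V².
Assume saturation: I_D = ½ k_p V_ov² = 0.5 × 4.54 × 1.06² = 2.53 mA, giving V_SD = V_DD − I_D R_D = 5 − 2.53 × 2.85 = -2.21 V.
But -2.21 V < V_ov = 1.06 V, so the device is actually in triode.
In triode I_D = k_p[V_ov V_SD − ½ V_SD²] and I_D = (V_DD − V_SD)/R_D. Equating: 6.47 V_SD² − 14.66 V_SD + 5 = 0, giving V_SD = 0.418 V (the root below V_ov).
I_D = (5 − 0.418) / 2.85 = 1.61 mA.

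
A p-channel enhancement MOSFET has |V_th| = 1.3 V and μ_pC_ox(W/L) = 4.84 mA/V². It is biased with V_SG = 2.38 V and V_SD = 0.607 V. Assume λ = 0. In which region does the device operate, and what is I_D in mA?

V_ov = V_SG − |V_th| = 2.38 − 1.3 = 1.08 V.
Since V_SD = 0.607 V < V_ov = 1.08 V, the device is in the triode region.
I_D = k_p [V_ov · V_SD − ½ V_SD²] = 4.84 × [1.08 × 0.607 − 0.5 × 0.607²] = 2.28 mA.

Triode; I_D = 2.28 mA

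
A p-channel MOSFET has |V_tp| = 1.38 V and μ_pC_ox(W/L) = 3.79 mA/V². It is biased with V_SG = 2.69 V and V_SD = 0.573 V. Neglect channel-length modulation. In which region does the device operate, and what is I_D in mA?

V_ov = V_SG − |V_tp| = 2.69 − 1.38 = 1.31 V.
Since V_SD = 0.573 V < V_ov = 1.31 V, the device is in the triode region.
I_D = k_p [V_ov · V_SD − ½ V_SD²] = 3.79 × [1.31 × 0.573 − 0.5 × 0.573²] = 2.22 mA.

Triode; I_D = 2.22 mA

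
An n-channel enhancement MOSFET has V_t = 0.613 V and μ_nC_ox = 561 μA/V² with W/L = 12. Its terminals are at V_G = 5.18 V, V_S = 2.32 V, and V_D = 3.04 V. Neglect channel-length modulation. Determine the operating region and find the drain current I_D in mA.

V_GS = V_G − V_S = 5.18 − 2.32 = 2.86 V; V_DS = V_D − V_S = 3.04 − 2.32 = 0.72 V.
k_n = μ_nC_ox · (W/L) = 6.732 mA/V².
V_ov = V_GS − V_t = 2.86 − 0.613 = 2.25 V.
Since V_DS = 0.72 V < V_ov = 2.25 V, the device is in the triode region.
I_D = k_n [V_ov · V_DS − ½ V_DS²] = 6.732 × [2.25 × 0.72 − 0.5 × 0.72²] = 9.15 mA.

Triode; I_D = 9.15 mA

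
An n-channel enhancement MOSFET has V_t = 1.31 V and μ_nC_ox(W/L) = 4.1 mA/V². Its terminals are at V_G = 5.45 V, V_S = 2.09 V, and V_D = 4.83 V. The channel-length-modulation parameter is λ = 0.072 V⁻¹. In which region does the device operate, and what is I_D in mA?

V_GS = V_G − V_S = 5.45 − 2.09 = 3.36 V; V_DS = V_D − V_S = 4.83 − 2.09 = 2.74 V.
V_ov = V_GS − V_t = 3.36 − 1.31 = 2.05 V.
Since V_DS = 2.74 V ≥ V_ov = 2.05 V, the device is in saturation.
I_D = ½ k_n V_ov² (1 + λ V_DS) = 0.5 × 4.1 × 2.05² × (1 + 0.072 × 2.74) = 10.3 mA.

Saturation; I_D = 10.3 mA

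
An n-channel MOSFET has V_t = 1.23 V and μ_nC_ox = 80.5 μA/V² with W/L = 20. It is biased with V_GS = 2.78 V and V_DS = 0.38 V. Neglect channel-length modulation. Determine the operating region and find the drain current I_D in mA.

k_n = μ_nC_ox · (W/L) = 1.61 mA/V².
V_ov = V_GS − V_t = 2.78 − 1.23 = 1.55 V.
Since V_DS = 0.38 V < V_ov = 1.55 V, the device is in the triode region.
I_D = k_n [V_ov · V_DS − ½ V_DS²] = 1.61 × [1.55 × 0.38 − 0.5 × 0.38²] = 0.832 mA.

Triode; I_D = 0.832 mA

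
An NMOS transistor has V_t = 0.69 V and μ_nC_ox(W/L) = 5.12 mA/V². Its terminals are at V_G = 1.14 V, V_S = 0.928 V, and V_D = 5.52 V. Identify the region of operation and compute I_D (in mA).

V_GS = V_G − V_S = 1.14 − 0.928 = 0.212 V; V_DS = V_D − V_S = 5.52 − 0.928 = 4.59 V.
V_GS = 0.212 V < V_t = 0.69 V, so the transistor is in cutoff.

Cutoff; I_D = 0 mA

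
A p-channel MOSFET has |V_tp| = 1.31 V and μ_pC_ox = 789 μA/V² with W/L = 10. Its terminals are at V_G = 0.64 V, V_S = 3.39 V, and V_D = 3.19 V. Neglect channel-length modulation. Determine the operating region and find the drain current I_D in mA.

V_SG = V_S − V_G = 3.39 − 0.64 = 2.75 V; V_SD = V_S − V_D = 3.39 − 3.19 = 0.2 V.
k_p = μ_pC_ox · (W/L) = 7.89 mA/V².
V_ov = V_SG − |V_tp| = 2.75 − 1.31 = 1.44 V.
Since V_SD = 0.2 V < V_ov = 1.44 V, the device is in the triode region.
I_D = k_p [V_ov · V_SD − ½ V_SD²] = 7.89 × [1.44 × 0.2 − 0.5 × 0.2²] = 2.11 mA.

Triode; I_D = 2.11 mA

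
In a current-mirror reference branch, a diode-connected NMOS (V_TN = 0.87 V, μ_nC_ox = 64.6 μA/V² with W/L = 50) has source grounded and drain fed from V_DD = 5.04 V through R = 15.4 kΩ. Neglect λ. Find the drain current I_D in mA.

With gate tied to drain, V_GS = V_DS ≥ V_GS − V_TN, so the device is in saturation.
k_n = μ_nC_ox · (W/L) = 3.23 mA/V².
KCL at the drain: ½ k_n (V_GS − V_TN)² = (V_DD − V_GS)/R.
Let x = V_GS − 0.87. Then 24.9 x² + x − 4.17 = 0, giving x = 0.39 V (positive root), so V_GS = 1.26 V.
I_D = (V_DD − V_GS)/R = (5.04 − 1.26) / 15.4 = 0.245 mA.

I_D = 0.245 mA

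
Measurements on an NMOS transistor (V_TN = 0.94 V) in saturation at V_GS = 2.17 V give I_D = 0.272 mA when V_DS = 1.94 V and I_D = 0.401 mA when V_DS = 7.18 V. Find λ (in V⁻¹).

λ = 0.110 V⁻¹

With V_GS fixed, I_D ∝ (1 + λ V_DS) in saturation, so I_D2/I_D1 = (1 + λ V_DS2)/(1 + λ V_DS1).
0.401/0.272 = 1.474 = (1 + 7.18 λ)/(1 + 1.94 λ).
Solving: λ (I_D1 V_DS2 − I_D2 V_DS1) = I_D2 − I_D1, so λ = (0.401 − 0.272) / (0.272 × 7.18 − 0.401 × 1.94) = 0.129 / 1.18 = 0.11 V⁻¹.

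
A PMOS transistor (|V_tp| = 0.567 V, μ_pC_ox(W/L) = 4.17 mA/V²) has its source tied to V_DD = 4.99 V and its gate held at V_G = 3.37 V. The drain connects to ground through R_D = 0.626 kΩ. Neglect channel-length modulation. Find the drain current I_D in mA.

V_SG = V_DD − V_G = 4.99 − 3.37 = 1.62 V, so V_ov = 1.62 − 0.567 = 1.05 V.
Assume saturation: I_D = ½ k_p V_ov² = 0.5 × 4.17 × 1.05² = 2.31 mA, giving V_SD = V_DD − I_D R_D = 4.99 − 2.31 × 0.626 = 3.54 V.
V_SD = 3.54 V ≥ V_ov = 1.05 V, confirming saturation.

I_D = 2.31 mA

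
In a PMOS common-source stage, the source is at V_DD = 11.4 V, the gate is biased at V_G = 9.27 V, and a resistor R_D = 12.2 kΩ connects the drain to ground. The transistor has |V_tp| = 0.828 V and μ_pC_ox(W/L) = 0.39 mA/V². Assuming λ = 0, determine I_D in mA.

V_SG = V_DD − V_G = 11.4 − 9.27 = 2.13 V, so V_ov = 2.13 − 0.828 = 1.3 V.
Assume saturation: I_D = ½ k_p V_ov² = 0.5 × 0.39 × 1.3² = 0.331 mA, giving V_SD = V_DD − I_D R_D = 11.4 − 0.331 × 12.2 = 7.37 V.
V_SD = 7.37 V ≥ V_ov = 1.3 V, confirming saturation.

I_D = 0.331 mA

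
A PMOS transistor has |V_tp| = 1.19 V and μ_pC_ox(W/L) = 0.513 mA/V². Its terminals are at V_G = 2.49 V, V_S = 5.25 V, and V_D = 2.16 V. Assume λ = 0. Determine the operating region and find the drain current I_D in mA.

V_SG = V_S − V_G = 5.25 − 2.49 = 2.76 V; V_SD = V_S − V_D = 5.25 − 2.16 = 3.09 V.
V_ov = V_SG − |V_tp| = 2.76 − 1.19 = 1.57 V.
Since V_SD = 3.09 V ≥ V_ov = 1.57 V, the device is in saturation.
I_D = ½ k_p V_ov² = 0.5 × 0.513 × 1.57² = 0.632 mA.

Saturation; I_D = 0.632 mA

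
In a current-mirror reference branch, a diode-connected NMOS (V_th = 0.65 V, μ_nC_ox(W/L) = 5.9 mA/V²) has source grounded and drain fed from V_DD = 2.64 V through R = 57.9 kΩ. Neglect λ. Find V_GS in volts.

With gate tied to drain, V_GS = V_DS ≥ V_GS − V_th, so the device is in saturation.
KCL at the drain: ½ k_n (V_GS − V_th)² = (V_DD − V_GS)/R.
Let x = V_GS − 0.65. Then 171 x² + x − 1.99 = 0, giving x = 0.105 V (positive root), so V_GS = 0.755 V.
I_D = (V_DD − V_GS)/R = (2.64 − 0.755) / 57.9 = 0.0326 mA.

V_GS = 0.755 V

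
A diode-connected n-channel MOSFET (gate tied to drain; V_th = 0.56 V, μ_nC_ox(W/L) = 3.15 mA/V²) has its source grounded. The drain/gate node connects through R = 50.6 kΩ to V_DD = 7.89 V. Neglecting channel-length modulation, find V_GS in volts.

With gate tied to drain, V_GS = V_DS ≥ V_GS − V_th, so the device is in saturation.
KCL at the drain: ½ k_n (V_GS − V_th)² = (V_DD − V_GS)/R.
Let x = V_GS − 0.56. Then 79.7 x² + x − 7.33 = 0, giving x = 0.297 V (positive root), so V_GS = 0.857 V.
I_D = (V_DD − V_GS)/R = (7.89 − 0.857) / 50.6 = 0.139 mA.

V_GS = 0.857 V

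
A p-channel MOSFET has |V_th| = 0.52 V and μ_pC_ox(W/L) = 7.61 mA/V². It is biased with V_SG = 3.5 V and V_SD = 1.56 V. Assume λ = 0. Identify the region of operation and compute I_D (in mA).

V_ov = V_SG − |V_th| = 3.5 − 0.52 = 2.98 V.
Since V_SD = 1.56 V < V_ov = 2.98 V, the device is in the triode region.
I_D = k_p [V_ov · V_SD − ½ V_SD²] = 7.61 × [2.98 × 1.56 − 0.5 × 1.56²] = 26.1 mA.

Triode; I_D = 26.1 mA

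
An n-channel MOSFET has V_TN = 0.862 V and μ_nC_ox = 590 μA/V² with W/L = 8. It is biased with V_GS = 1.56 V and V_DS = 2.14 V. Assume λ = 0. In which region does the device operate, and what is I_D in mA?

k_n = μ_nC_ox · (W/L) = 4.72 mA/V².
V_ov = V_GS − V_TN = 1.56 − 0.862 = 0.698 V.
Since V_DS = 2.14 V ≥ V_ov = 0.698 V, the device is in saturation.
I_D = ½ k_n V_ov² = 0.5 × 4.72 × 0.698² = 1.15 mA.

Saturation; I_D = 1.15 mA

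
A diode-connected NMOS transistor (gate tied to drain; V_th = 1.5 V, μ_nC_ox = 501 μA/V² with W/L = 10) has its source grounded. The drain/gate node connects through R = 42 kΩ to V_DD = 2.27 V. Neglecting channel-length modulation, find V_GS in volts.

With gate tied to drain, V_GS = V_DS ≥ V_GS − V_th, so the device is in saturation.
k_n = μ_nC_ox · (W/L) = 5.01 mA/V².
KCL at the drain: ½ k_n (V_GS − V_th)² = (V_DD − V_GS)/R.
Let x = V_GS − 1.5. Then 105 x² + x − 0.77 = 0, giving x = 0.0809 V (positive root), so V_GS = 1.58 V.
I_D = (V_DD − V_GS)/R = (2.27 − 1.58) / 42 = 0.0164 mA.

V_GS = 1.58 V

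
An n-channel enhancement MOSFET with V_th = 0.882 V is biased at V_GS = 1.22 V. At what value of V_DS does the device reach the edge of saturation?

The boundary between triode and saturation is V_DS = V_GS − V_th = V_ov.
V_ov = 1.22 − 0.882 = 0.338 V.

V_DS,sat = 0.338 V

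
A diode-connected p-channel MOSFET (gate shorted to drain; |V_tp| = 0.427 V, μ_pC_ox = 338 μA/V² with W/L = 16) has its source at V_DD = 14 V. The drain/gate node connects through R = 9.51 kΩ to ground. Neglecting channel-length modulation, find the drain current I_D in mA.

I_D = 1.35 mA

With gate tied to drain, V_SG = V_SD ≥ V_SG − |V_tp|, so the device is in saturation.
k_p = μ_pC_ox · (W/L) = 5.408 mA/V².
KCL at the drain: ½ k_p (V_SG − |V_tp|)² = (V_DD − V_SG)/R.
Let x = V_SG − 0.427. Then 25.7 x² + x − 13.57 = 0, giving x = 0.707 V (positive root), so V_SG = 1.13 V.
I_D = (V_DD − V_SG)/R = (14 − 1.13) / 9.51 = 1.35 mA.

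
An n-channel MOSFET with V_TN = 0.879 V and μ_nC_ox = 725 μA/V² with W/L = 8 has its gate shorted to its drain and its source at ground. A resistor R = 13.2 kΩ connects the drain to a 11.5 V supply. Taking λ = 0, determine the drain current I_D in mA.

With gate tied to drain, V_GS = V_DS ≥ V_GS − V_TN, so the device is in saturation.
k_n = μ_nC_ox · (W/L) = 5.8 mA/V².
KCL at the drain: ½ k_n (V_GS − V_TN)² = (V_DD − V_GS)/R.
Let x = V_GS − 0.879. Then 38.3 x² + x − 10.62 = 0, giving x = 0.514 V (positive root), so V_GS = 1.39 V.
I_D = (V_DD − V_GS)/R = (11.5 − 1.39) / 13.2 = 0.766 mA.

I_D = 0.766 mA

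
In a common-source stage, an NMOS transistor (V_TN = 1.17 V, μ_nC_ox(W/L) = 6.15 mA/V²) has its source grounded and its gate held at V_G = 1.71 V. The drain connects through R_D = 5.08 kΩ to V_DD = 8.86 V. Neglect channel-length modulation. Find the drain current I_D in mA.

I_D = 0.897 mA

V_GS = V_G = 1.71 V, so V_ov = 1.71 − 1.17 = 0.54 V.
Assume saturation: I_D = ½ k_n V_ov² = 0.5 × 6.15 × 0.54² = 0.897 mA, giving V_DS = V_DD − I_D R_D = 8.86 − 0.897 × 5.08 = 4.3 V.
V_DS = 4.3 V ≥ V_ov = 0.54 V, confirming saturation.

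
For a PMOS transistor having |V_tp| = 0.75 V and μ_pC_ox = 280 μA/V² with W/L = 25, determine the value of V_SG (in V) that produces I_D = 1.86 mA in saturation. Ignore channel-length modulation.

k_p = μ_pC_ox · (W/L) = 7 mA/V².
In saturation I_D = ½ k_p (V_SG − |V_tp|)², so V_SG − |V_tp| = √(2 I_D / k_p) = √(2 × 1.86 / 7) = 0.729 V.
V_SG = 0.75 + 0.729 = 1.48 V.

V_SG = 1.48 V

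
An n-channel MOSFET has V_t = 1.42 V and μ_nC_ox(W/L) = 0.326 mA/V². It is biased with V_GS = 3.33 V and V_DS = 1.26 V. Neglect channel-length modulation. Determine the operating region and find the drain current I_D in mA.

Triode; I_D = 0.526 mA

V_ov = V_GS − V_t = 3.33 − 1.42 = 1.91 V.
Since V_DS = 1.26 V < V_ov = 1.91 V, the device is in the triode region.
I_D = k_n [V_ov · V_DS − ½ V_DS²] = 0.326 × [1.91 × 1.26 − 0.5 × 1.26²] = 0.526 mA.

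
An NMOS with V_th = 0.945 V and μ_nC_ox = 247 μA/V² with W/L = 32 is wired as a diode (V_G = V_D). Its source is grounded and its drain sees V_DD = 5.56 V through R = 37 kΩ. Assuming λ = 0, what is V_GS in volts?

With gate tied to drain, V_GS = V_DS ≥ V_GS − V_th, so the device is in saturation.
k_n = μ_nC_ox · (W/L) = 7.904 mA/V².
KCL at the drain: ½ k_n (V_GS − V_th)² = (V_DD − V_GS)/R.
Let x = V_GS − 0.945. Then 146 x² + x − 4.615 = 0, giving x = 0.174 V (positive root), so V_GS = 1.12 V.
I_D = (V_DD − V_GS)/R = (5.56 − 1.12) / 37 = 0.12 mA.

V_GS = 1.12 V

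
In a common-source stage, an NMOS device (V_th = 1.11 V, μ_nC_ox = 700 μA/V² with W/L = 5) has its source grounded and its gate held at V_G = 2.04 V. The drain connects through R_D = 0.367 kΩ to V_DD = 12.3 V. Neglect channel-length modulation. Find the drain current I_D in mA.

I_D = 1.51 mA

V_GS = V_G = 2.04 V, so V_ov = 2.04 − 1.11 = 0.93 V.
k_n = μ_nC_ox · (W/L) = 3.5 mA/V².
Assume saturation: I_D = ½ k_n V_ov² = 0.5 × 3.5 × 0.93² = 1.51 mA, giving V_DS = V_DD − I_D R_D = 12.3 − 1.51 × 0.367 = 11.7 V.
V_DS = 11.7 V ≥ V_ov = 0.93 V, confirming saturation.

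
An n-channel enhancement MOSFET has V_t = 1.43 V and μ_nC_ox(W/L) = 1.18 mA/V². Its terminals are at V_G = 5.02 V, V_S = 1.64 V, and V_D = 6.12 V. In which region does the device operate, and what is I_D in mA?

V_GS = V_G − V_S = 5.02 − 1.64 = 3.38 V; V_DS = V_D − V_S = 6.12 − 1.64 = 4.48 V.
V_ov = V_GS − V_t = 3.38 − 1.43 = 1.95 V.
Since V_DS = 4.48 V ≥ V_ov = 1.95 V, the device is in saturation.
I_D = ½ k_n V_ov² = 0.5 × 1.18 × 1.95² = 2.24 mA.

Saturation; I_D = 2.24 mA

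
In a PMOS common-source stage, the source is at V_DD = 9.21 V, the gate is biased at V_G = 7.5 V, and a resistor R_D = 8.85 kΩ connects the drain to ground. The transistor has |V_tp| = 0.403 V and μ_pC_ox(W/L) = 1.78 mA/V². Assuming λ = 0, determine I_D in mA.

V_SG = V_DD − V_G = 9.21 − 7.5 = 1.71 V, so V_ov = 1.71 − 0.403 = 1.31 V.
Assume saturation: I_D = ½ k_p V_ov² = 0.5 × 1.78 × 1.31² = 1.52 mA, giving V_SD = V_DD − I_D R_D = 9.21 − 1.52 × 8.85 = -4.25 V.
But -4.25 V < V_ov = 1.31 V, so the device is actually in triode.
In triode I_D = k_p[V_ov V_SD − ½ V_SD²] and I_D = (V_DD − V_SD)/R_D. Equating: 7.88 V_SD² − 21.59 V_SD + 9.21 = 0, giving V_SD = 0.529 V (the root below V_ov).
I_D = (9.21 − 0.529) / 8.85 = 0.981 mA.

I_D = 0.981 mA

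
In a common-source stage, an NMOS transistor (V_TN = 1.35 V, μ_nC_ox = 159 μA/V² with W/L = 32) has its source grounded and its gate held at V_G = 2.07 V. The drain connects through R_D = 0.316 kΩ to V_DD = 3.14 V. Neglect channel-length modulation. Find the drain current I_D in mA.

I_D = 1.32 mA

V_GS = V_G = 2.07 V, so V_ov = 2.07 − 1.35 = 0.72 V.
k_n = μ_nC_ox · (W/L) = 5.088 mA/V².
Assume saturation: I_D = ½ k_n V_ov² = 0.5 × 5.088 × 0.72² = 1.32 mA, giving V_DS = V_DD − I_D R_D = 3.14 − 1.32 × 0.316 = 2.72 V.
V_DS = 2.72 V ≥ V_ov = 0.72 V, confirming saturation.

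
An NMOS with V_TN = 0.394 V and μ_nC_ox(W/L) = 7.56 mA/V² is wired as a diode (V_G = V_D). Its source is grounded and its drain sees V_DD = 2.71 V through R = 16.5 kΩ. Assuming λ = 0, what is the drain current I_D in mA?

I_D = 0.129 mA

With gate tied to drain, V_GS = V_DS ≥ V_GS − V_TN, so the device is in saturation.
KCL at the drain: ½ k_n (V_GS − V_TN)² = (V_DD − V_GS)/R.
Let x = V_GS − 0.394. Then 62.4 x² + x − 2.316 = 0, giving x = 0.185 V (positive root), so V_GS = 0.579 V.
I_D = (V_DD − V_GS)/R = (2.71 − 0.579) / 16.5 = 0.129 mA.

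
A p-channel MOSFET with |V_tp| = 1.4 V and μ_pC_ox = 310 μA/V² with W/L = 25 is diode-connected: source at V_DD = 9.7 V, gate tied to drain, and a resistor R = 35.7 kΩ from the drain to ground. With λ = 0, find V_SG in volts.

With gate tied to drain, V_SG = V_SD ≥ V_SG − |V_tp|, so the device is in saturation.
k_p = μ_pC_ox · (W/L) = 7.75 mA/V².
KCL at the drain: ½ k_p (V_SG − |V_tp|)² = (V_DD − V_SG)/R.
Let x = V_SG − 1.4. Then 138 x² + x − 8.3 = 0, giving x = 0.241 V (positive root), so V_SG = 1.64 V.
I_D = (V_DD − V_SG)/R = (9.7 − 1.64) / 35.7 = 0.226 mA.

V_SG = 1.64 V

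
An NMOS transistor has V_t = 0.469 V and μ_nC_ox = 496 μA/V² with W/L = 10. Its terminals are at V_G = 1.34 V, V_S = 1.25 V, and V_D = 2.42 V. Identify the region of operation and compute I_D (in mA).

V_GS = V_G − V_S = 1.34 − 1.25 = 0.09 V; V_DS = V_D − V_S = 2.42 − 1.25 = 1.17 V.
V_GS = 0.09 V < V_t = 0.469 V, so the transistor is in cutoff.

Cutoff; I_D = 0 mA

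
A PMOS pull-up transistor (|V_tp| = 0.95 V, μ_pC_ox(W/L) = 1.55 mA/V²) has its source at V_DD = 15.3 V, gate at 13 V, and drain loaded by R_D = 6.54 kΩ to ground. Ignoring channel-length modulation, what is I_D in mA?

I_D = 1.41 mA

V_SG = V_DD − V_G = 15.3 − 13 = 2.3 V, so V_ov = 2.3 − 0.95 = 1.35 V.
Assume saturation: I_D = ½ k_p V_ov² = 0.5 × 1.55 × 1.35² = 1.41 mA, giving V_SD = V_DD − I_D R_D = 15.3 − 1.41 × 6.54 = 6.06 V.
V_SD = 6.06 V ≥ V_ov = 1.35 V, confirming saturation.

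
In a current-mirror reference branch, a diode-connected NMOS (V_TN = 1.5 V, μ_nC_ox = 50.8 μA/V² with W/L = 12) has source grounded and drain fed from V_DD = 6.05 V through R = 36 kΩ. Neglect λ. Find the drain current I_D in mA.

I_D = 0.110 mA

With gate tied to drain, V_GS = V_DS ≥ V_GS − V_TN, so the device is in saturation.
k_n = μ_nC_ox · (W/L) = 0.6096 mA/V².
KCL at the drain: ½ k_n (V_GS − V_TN)² = (V_DD − V_GS)/R.
Let x = V_GS − 1.5. Then 11 x² + x − 4.55 = 0, giving x = 0.6 V (positive root), so V_GS = 2.1 V.
I_D = (V_DD − V_GS)/R = (6.05 − 2.1) / 36 = 0.11 mA.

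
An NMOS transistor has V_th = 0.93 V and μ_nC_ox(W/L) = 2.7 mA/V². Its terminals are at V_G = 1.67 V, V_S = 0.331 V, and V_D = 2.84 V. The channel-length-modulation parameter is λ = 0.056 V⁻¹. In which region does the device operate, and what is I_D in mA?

Saturation; I_D = 0.258 mA

V_GS = V_G − V_S = 1.67 − 0.331 = 1.34 V; V_DS = V_D − V_S = 2.84 − 0.331 = 2.51 V.
V_ov = V_GS − V_th = 1.34 − 0.93 = 0.409 V.
Since V_DS = 2.51 V ≥ V_ov = 0.409 V, the device is in saturation.
I_D = ½ k_n V_ov² (1 + λ V_DS) = 0.5 × 2.7 × 0.409² × (1 + 0.056 × 2.51) = 0.258 mA.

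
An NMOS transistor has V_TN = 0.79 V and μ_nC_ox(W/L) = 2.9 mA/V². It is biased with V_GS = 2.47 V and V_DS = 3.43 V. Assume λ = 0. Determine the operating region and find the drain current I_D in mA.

Saturation; I_D = 4.09 mA

V_ov = V_GS − V_TN = 2.47 − 0.79 = 1.68 V.
Since V_DS = 3.43 V ≥ V_ov = 1.68 V, the device is in saturation.
I_D = ½ k_n V_ov² = 0.5 × 2.9 × 1.68² = 4.09 mA.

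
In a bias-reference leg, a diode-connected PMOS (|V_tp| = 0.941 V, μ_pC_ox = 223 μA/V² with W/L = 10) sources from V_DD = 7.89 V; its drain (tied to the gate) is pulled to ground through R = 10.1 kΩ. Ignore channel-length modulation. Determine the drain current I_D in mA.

I_D = 0.615 mA

With gate tied to drain, V_SG = V_SD ≥ V_SG − |V_tp|, so the device is in saturation.
k_p = μ_pC_ox · (W/L) = 2.23 mA/V².
KCL at the drain: ½ k_p (V_SG − |V_tp|)² = (V_DD − V_SG)/R.
Let x = V_SG − 0.941. Then 11.3 x² + x − 6.949 = 0, giving x = 0.742 V (positive root), so V_SG = 1.68 V.
I_D = (V_DD − V_SG)/R = (7.89 − 1.68) / 10.1 = 0.615 mA.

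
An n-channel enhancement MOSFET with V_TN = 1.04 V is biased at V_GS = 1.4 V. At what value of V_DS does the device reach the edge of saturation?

The boundary between triode and saturation is V_DS = V_GS − V_TN = V_ov.
V_ov = 1.4 − 1.04 = 0.36 V.

V_DS,sat = 0.360 V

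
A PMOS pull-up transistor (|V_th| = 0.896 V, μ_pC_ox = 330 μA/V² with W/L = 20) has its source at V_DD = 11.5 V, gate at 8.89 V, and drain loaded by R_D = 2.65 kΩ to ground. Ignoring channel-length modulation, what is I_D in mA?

I_D = 4.18 mA

V_SG = V_DD − V_G = 11.5 − 8.89 = 2.61 V, so V_ov = 2.61 − 0.896 = 1.71 V.
k_p = μ_pC_ox · (W/L) = 6.6 mA/V².
Assume saturation: I_D = ½ k_p V_ov² = 0.5 × 6.6 × 1.71² = 9.69 mA, giving V_SD = V_DD − I_D R_D = 11.5 − 9.69 × 2.65 = -14.2 V.
But -14.2 V < V_ov = 1.71 V, so the device is actually in triode.
In triode I_D = k_p[V_ov V_SD − ½ V_SD²] and I_D = (V_DD − V_SD)/R_D. Equating: 8.74 V_SD² − 30.98 V_SD + 11.5 = 0, giving V_SD = 0.421 V (the root below V_ov).
I_D = (11.5 − 0.421) / 2.65 = 4.18 mA.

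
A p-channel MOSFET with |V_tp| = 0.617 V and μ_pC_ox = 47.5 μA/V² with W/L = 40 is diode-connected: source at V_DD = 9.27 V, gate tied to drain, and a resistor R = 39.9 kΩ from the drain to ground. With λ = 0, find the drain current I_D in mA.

I_D = 0.205 mA

With gate tied to drain, V_SG = V_SD ≥ V_SG − |V_tp|, so the device is in saturation.
k_p = μ_pC_ox · (W/L) = 1.9 mA/V².
KCL at the drain: ½ k_p (V_SG − |V_tp|)² = (V_DD − V_SG)/R.
Let x = V_SG − 0.617. Then 37.9 x² + x − 8.653 = 0, giving x = 0.465 V (positive root), so V_SG = 1.08 V.
I_D = (V_DD − V_SG)/R = (9.27 − 1.08) / 39.9 = 0.205 mA.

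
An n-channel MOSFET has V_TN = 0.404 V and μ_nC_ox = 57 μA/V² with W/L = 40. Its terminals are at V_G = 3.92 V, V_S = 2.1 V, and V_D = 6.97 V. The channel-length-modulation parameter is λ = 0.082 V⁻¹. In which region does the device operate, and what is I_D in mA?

Saturation; I_D = 3.20 mA

V_GS = V_G − V_S = 3.92 − 2.1 = 1.82 V; V_DS = V_D − V_S = 6.97 − 2.1 = 4.87 V.
k_n = μ_nC_ox · (W/L) = 2.28 mA/V².
V_ov = V_GS − V_TN = 1.82 − 0.404 = 1.42 V.
Since V_DS = 4.87 V ≥ V_ov = 1.42 V, the device is in saturation.
I_D = ½ k_n V_ov² (1 + λ V_DS) = 0.5 × 2.28 × 1.42² × (1 + 0.082 × 4.87) = 3.2 mA.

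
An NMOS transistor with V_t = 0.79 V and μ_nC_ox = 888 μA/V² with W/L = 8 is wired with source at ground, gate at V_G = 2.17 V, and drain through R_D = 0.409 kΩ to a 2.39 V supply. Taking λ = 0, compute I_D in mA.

V_GS = V_G = 2.17 V, so V_ov = 2.17 − 0.79 = 1.38 V.
k_n = μ_nC_ox · (W/L) = 7.104 mA/V².
Assume saturation: I_D = ½ k_n V_ov² = 0.5 × 7.104 × 1.38² = 6.76 mA, giving V_DS = V_DD − I_D R_D = 2.39 − 6.76 × 0.409 = -0.377 V.
But -0.377 V < V_ov = 1.38 V, so the device is actually in triode.
In triode I_D = k_n[V_ov V_DS − ½ V_DS²] and I_D = (V_DD − V_DS)/R_D. Equating: 1.45 V_DS² − 5.01 V_DS + 2.39 = 0, giving V_DS = 0.572 V (the root below V_ov).
I_D = (2.39 − 0.572) / 0.409 = 4.45 mA.

I_D = 4.45 mA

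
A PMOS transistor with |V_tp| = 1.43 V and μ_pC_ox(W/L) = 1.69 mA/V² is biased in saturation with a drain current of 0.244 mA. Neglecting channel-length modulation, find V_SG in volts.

V_SG = 1.97 V

In saturation I_D = ½ k_p (V_SG − |V_tp|)², so V_SG − |V_tp| = √(2 I_D / k_p) = √(2 × 0.244 / 1.69) = 0.537 V.
V_SG = 1.43 + 0.537 = 1.97 V.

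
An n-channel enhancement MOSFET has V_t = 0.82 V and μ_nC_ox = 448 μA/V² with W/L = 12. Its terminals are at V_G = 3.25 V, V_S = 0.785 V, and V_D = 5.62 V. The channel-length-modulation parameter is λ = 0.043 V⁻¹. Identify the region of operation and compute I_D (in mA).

V_GS = V_G − V_S = 3.25 − 0.785 = 2.46 V; V_DS = V_D − V_S = 5.62 − 0.785 = 4.83 V.
k_n = μ_nC_ox · (W/L) = 5.376 mA/V².
V_ov = V_GS − V_t = 2.46 − 0.82 = 1.65 V.
Since V_DS = 4.83 V ≥ V_ov = 1.65 V, the device is in saturation.
I_D = ½ k_n V_ov² (1 + λ V_DS) = 0.5 × 5.376 × 1.65² × (1 + 0.043 × 4.83) = 8.79 mA.

Saturation; I_D = 8.79 mA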